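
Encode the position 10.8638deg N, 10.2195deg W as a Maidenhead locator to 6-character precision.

IK40vu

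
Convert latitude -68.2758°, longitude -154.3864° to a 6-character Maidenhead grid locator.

BC21tr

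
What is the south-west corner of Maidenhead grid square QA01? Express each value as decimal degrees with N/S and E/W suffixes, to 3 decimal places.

Field Q=16, A=0: +16·20° lon, +0·10° lat → SW at lon 140°, lat -90°.
Square 0, 1: +0·2° lon, +1·1° lat → SW at lon 140°, lat -89°.
latitude 89.000° S, longitude 140.000° E.

89.000° S, 140.000° E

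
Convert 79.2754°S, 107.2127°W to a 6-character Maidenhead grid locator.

DB60jr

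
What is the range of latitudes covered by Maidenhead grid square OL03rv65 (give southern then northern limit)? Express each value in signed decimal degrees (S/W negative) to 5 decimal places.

Field O=14, L=11: +14·20° lon, +11·10° lat → SW at lon 100°, lat 20°.
Square 0, 3: +0·2° lon, +3·1° lat → SW at lon 100°, lat 23°.
Subsquare r=17, v=21: +17·0.0833333° lon, +21·0.0416667° lat → SW at lon 101.417°, lat 23.875°.
Extended square 6, 5: +6·0.00833333° lon, +5·0.00416667° lat → SW at lon 101.467°, lat 23.8958°.
Cell spans 0.00833333° lon × 0.00416667° lat.
south 23.89583, north 23.90000.

23.89583, 23.90000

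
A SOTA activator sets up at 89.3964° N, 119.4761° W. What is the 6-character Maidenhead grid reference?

DR09gj

Shift to the Maidenhead origin (180°W, 90°S): lon 60.5239, lat 179.3964.
Field: lon ⌊60.5239/20⌋ = 3 → D; lat ⌊179.3964/10⌋ = 17 → R.
Square: lon ⌊0.5239/2⌋ = 0; lat ⌊9.3964/1⌋ = 9.
Subsquare: lon ⌊0.5239/0.0833333⌋ = 6 → g; lat ⌊0.3964/0.0416667⌋ = 9 → j.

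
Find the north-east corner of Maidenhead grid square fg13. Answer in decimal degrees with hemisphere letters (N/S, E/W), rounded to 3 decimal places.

Field F=5, G=6: +5·20° lon, +6·10° lat → SW at lon -80°, lat -30°.
Square 1, 3: +1·2° lon, +3·1° lat → SW at lon -78°, lat -27°.
Cell spans 2° lon × 1° lat. NE corner is SW corner plus one full cell.
latitude 26.000° S, longitude 76.000° W.

26.000° S, 76.000° W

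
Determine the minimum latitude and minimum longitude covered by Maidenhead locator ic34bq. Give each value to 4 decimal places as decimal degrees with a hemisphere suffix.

Field I=8, C=2: +8·20° lon, +2·10° lat → SW at lon -20°, lat -70°.
Square 3, 4: +3·2° lon, +4·1° lat → SW at lon -14°, lat -66°.
Subsquare b=1, q=16: +1·0.0833333° lon, +16·0.0416667° lat → SW at lon -13.9167°, lat -65.3333°.
latitude 65.3333° S, longitude 13.9167° W.

65.3333° S, 13.9167° W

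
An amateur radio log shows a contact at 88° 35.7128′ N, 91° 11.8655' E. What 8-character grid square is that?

NR58oo32

Offset from 180°W / 90°S: lon 271.19776°, lat 178.59521°.
Field: lon ⌊271.19776/20⌋ = 13 → N; lat ⌊178.59521/10⌋ = 17 → R.
Square: lon ⌊11.19776/2⌋ = 5; lat ⌊8.59521/1⌋ = 8.
Subsquare: lon ⌊1.19776/0.0833333⌋ = 14 → o; lat ⌊0.59521/0.0416667⌋ = 14 → o.
Extended square: lon ⌊0.03109/0.00833333⌋ = 3; lat ⌊0.01188/0.00416667⌋ = 2.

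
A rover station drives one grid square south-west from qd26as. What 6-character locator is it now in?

QD16xr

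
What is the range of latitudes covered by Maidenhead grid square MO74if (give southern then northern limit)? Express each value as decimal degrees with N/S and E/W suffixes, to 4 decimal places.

Field M=12, O=14: +12·20° lon, +14·10° lat → SW at lon 60°, lat 50°.
Square 7, 4: +7·2° lon, +4·1° lat → SW at lon 74°, lat 54°.
Subsquare i=8, f=5: +8·0.0833333° lon, +5·0.0416667° lat → SW at lon 74.6667°, lat 54.2083°.
Cell spans 0.0833333° lon × 0.0416667° lat.
south 54.2083° N, north 54.2500° N.

54.2083° N, 54.2500° N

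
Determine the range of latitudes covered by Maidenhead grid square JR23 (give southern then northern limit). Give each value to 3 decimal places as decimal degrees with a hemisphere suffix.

83.000° N, 84.000° N

Field J=9, R=17: +9·20° lon, +17·10° lat → SW at lon 0°, lat 80°.
Square 2, 3: +2·2° lon, +3·1° lat → SW at lon 4°, lat 83°.
Cell spans 2° lon × 1° lat.
south 83.000° N, north 84.000° N.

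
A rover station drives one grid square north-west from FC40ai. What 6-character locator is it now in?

FC30xj

Longitude subsquare a = 0; −1 → -1, wraps to 23 = x, carry into square.
Longitude square 4; −1 → 3.
Latitude subsquare i = 8; +1 → 9 = j.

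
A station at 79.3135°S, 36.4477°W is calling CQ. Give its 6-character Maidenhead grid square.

HB10sq

Shift to the Maidenhead origin (180°W, 90°S): lon 143.5523, lat 10.6865.
Field: lon ⌊143.5523/20⌋ = 7 → H; lat ⌊10.6865/10⌋ = 1 → B.
Square: lon ⌊3.5523/2⌋ = 1; lat ⌊0.6865/1⌋ = 0.
Subsquare: lon ⌊1.5523/0.0833333⌋ = 18 → s; lat ⌊0.6865/0.0416667⌋ = 16 → q.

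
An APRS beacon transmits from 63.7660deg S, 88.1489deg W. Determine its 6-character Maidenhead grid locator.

EC56wf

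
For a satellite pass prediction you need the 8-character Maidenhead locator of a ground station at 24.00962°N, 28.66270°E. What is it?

Add 180° to longitude and 90° to latitude: 208.66270, 114.00962.
Field (20°×10°, letters A–R): lon ⌊208.66270/20⌋ = 10 → K; lat ⌊114.00962/10⌋ = 11 → L.
Square (2°×1°, digits 0–9): lon ⌊8.66270/2⌋ = 4; lat ⌊4.00962/1⌋ = 4.
Subsquare (5′×2.5′, letters a–x): lon ⌊0.66270/0.0833333⌋ = 7 → h; lat ⌊0.00962/0.0416667⌋ = 0 → a.
Extended square (30″×15″, digits 0–9): lon ⌊0.07937/0.00833333⌋ = 9; lat ⌊0.00962/0.00416667⌋ = 2.

KL44ha92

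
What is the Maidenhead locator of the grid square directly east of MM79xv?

Longitude subsquare x = 23; +1 → 24, wraps to 0 = a, carry into square.
Longitude square 7; +1 → 8.
The latitude characters are unchanged.

MM89av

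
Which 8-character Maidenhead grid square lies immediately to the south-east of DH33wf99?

Longitude extended square 9; +1 → 10, wraps to 0, carry into subsquare.
Longitude subsquare w = 22; +1 → 23 = x.
Latitude extended square 9; −1 → 8.

DH33xf08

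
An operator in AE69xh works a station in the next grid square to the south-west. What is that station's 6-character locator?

AE69wg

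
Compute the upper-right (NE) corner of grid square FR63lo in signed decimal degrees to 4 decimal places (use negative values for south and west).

83.6250, -67.0000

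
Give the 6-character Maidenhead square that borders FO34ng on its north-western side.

FO34mh

Longitude subsquare n = 13; −1 → 12 = m.
Latitude subsquare g = 6; +1 → 7 = h.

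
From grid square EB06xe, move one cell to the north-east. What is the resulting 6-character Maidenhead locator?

EB16af

Longitude subsquare x = 23; +1 → 24, wraps to 0 = a, carry into square.
Longitude square 0; +1 → 1.
Latitude subsquare e = 4; +1 → 5 = f.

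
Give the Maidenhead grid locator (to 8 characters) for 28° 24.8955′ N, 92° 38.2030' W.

EL38qj39

Shift to the Maidenhead origin (180°W, 90°S): lon 87.36328, lat 118.41492.
Field (20°×10°, letters A–R): 87.36328/20 → 4 → E, 118.41492/10 → 11 → L; chars EL.
Square (2°×1°, digits 0–9): 7.36328/2 → 3, 8.41492/1 → 8; chars 38.
Subsquare (5′×2.5′, letters a–x): 1.36328/0.0833333 → 16 → q, 0.41492/0.0416667 → 9 → j; chars qj.
Extended square (30″×15″, digits 0–9): 0.02995/0.00833333 → 3, 0.03992/0.00416667 → 9; chars 39.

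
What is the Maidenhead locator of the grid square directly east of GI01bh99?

GI01ch09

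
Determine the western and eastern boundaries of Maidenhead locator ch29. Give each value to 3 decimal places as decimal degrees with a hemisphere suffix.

136.000° W, 134.000° W

Field C=2, H=7: +2·20° lon, +7·10° lat → SW at lon -140°, lat -20°.
Square 2, 9: +2·2° lon, +9·1° lat → SW at lon -136°, lat -11°.
Cell spans 2° lon × 1° lat.
west 136.000° W, east 134.000° W.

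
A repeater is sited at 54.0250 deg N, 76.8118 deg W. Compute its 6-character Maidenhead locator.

Shift to the Maidenhead origin (180°W, 90°S): lon 103.1882, lat 144.0250.
Field: 103.1882/20 → 5 → F, 144.0250/10 → 14 → O; chars FO.
Square: 3.1882/2 → 1, 4.0250/1 → 4; chars 14.
Subsquare: 1.1882/0.0833333 → 14 → o, 0.0250/0.0416667 → 0 → a; chars oa.

FO14oa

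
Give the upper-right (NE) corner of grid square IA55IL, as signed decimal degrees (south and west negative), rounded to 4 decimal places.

-84.5000, -9.2500

Field I=8, A=0: +8·20° lon, +0·10° lat → SW at lon -20°, lat -90°.
Square 5, 5: +5·2° lon, +5·1° lat → SW at lon -10°, lat -85°.
Subsquare i=8, l=11: +8·0.0833333° lon, +11·0.0416667° lat → SW at lon -9.33333°, lat -84.5417°.
Cell spans 0.0833333° lon × 0.0416667° lat. NE corner is SW corner plus one full cell.
latitude -84.5000, longitude -9.2500.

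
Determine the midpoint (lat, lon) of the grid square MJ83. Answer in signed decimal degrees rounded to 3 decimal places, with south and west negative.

Field M=12, J=9: +12·20° lon, +9·10° lat → SW at lon 60°, lat 0°.
Square 8, 3: +8·2° lon, +3·1° lat → SW at lon 76°, lat 3°.
Cell spans 2° lon × 1° lat. Centre is SW corner plus half of each.
latitude 3.500, longitude 77.000.

3.500, 77.000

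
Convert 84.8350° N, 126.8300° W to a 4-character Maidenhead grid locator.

CR64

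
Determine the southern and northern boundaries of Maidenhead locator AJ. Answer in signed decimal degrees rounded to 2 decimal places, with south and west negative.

Field A=0, J=9: +0·20° lon, +9·10° lat → SW at lon -180°, lat 0°.
Cell spans 20° lon × 10° lat.
south 0.00, north 10.00.

0.00, 10.00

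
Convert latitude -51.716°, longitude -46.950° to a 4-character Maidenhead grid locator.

GD68

Shift to the Maidenhead origin (180°W, 90°S): lon 133.05, lat 38.28.
Field: lon ⌊133.05/20⌋ = 6 → G; lat ⌊38.28/10⌋ = 3 → D.
Square: lon ⌊13.05/2⌋ = 6; lat ⌊8.28/1⌋ = 8.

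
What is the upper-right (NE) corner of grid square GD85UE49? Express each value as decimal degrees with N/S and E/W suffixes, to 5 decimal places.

54.79167° S, 42.29167° W

Field G=6, D=3: +6·20° lon, +3·10° lat → SW at lon -60°, lat -60°.
Square 8, 5: +8·2° lon, +5·1° lat → SW at lon -44°, lat -55°.
Subsquare u=20, e=4: +20·0.0833333° lon, +4·0.0416667° lat → SW at lon -42.3333°, lat -54.8333°.
Extended square 4, 9: +4·0.00833333° lon, +9·0.00416667° lat → SW at lon -42.3°, lat -54.7958°.
Cell spans 0.00833333° lon × 0.00416667° lat. NE corner is SW corner plus one full cell.
latitude 54.79167° S, longitude 42.29167° W.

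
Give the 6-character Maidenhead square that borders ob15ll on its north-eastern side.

Longitude subsquare l = 11; +1 → 12 = m.
Latitude subsquare l = 11; +1 → 12 = m.

OB15mm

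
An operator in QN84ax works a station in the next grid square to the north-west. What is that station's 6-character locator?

Longitude subsquare a = 0; −1 → -1, wraps to 23 = x, carry into square.
Longitude square 8; −1 → 7.
Latitude subsquare x = 23; +1 → 24, wraps to 0 = a, carry into square.
Latitude square 4; +1 → 5.

QN75xa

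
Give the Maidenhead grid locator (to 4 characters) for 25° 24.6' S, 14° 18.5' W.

IG24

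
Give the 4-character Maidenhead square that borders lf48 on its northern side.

LF49

Latitude square 8; +1 → 9.
The longitude characters are unchanged.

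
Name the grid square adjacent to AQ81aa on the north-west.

AQ71xb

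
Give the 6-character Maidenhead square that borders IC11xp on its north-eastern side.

Longitude subsquare x = 23; +1 → 24, wraps to 0 = a, carry into square.
Longitude square 1; +1 → 2.
Latitude subsquare p = 15; +1 → 16 = q.

IC21aq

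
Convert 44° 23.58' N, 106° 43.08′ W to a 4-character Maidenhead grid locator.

DN64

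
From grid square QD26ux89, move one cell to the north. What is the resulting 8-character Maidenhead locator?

QD27ua80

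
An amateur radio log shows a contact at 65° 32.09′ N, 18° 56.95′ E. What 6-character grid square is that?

JP95lm

Shift to the Maidenhead origin (180°W, 90°S): lon 198.9492, lat 155.5348.
Field: lon ⌊198.9492/20⌋ = 9 → J; lat ⌊155.5348/10⌋ = 15 → P.
Square: lon ⌊18.9492/2⌋ = 9; lat ⌊5.5348/1⌋ = 5.
Subsquare: lon ⌊0.9492/0.0833333⌋ = 11 → l; lat ⌊0.5348/0.0416667⌋ = 12 → m.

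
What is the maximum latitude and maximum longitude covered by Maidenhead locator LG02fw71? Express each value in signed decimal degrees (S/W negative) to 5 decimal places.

-27.07500, 40.48333

Field L=11, G=6: +11·20° lon, +6·10° lat → SW at lon 40°, lat -30°.
Square 0, 2: +0·2° lon, +2·1° lat → SW at lon 40°, lat -28°.
Subsquare f=5, w=22: +5·0.0833333° lon, +22·0.0416667° lat → SW at lon 40.4167°, lat -27.0833°.
Extended square 7, 1: +7·0.00833333° lon, +1·0.00416667° lat → SW at lon 40.475°, lat -27.0792°.
Cell spans 0.00833333° lon × 0.00416667° lat. NE corner is SW corner plus one full cell.
latitude -27.07500, longitude 40.48333.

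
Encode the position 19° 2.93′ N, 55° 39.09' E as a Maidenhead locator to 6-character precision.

LK79tb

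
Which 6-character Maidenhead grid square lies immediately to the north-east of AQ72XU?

AQ82av

Longitude subsquare x = 23; +1 → 24, wraps to 0 = a, carry into square.
Longitude square 7; +1 → 8.
Latitude subsquare u = 20; +1 → 21 = v.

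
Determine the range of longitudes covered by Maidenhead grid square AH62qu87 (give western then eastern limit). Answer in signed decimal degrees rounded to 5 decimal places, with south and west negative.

Field A=0, H=7: +0·20° lon, +7·10° lat → SW at lon -180°, lat -20°.
Square 6, 2: +6·2° lon, +2·1° lat → SW at lon -168°, lat -18°.
Subsquare q=16, u=20: +16·0.0833333° lon, +20·0.0416667° lat → SW at lon -166.667°, lat -17.1667°.
Extended square 8, 7: +8·0.00833333° lon, +7·0.00416667° lat → SW at lon -166.6°, lat -17.1375°.
Cell spans 0.00833333° lon × 0.00416667° lat.
west -166.60000, east -166.59167.

-166.60000, -166.59167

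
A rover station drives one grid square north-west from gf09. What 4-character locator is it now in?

FG90

Longitude square 0; −1 → -1, wraps to 9, carry into field.
Longitude field G = 6; −1 → 5 = F.
Latitude square 9; +1 → 10, wraps to 0, carry into field.
Latitude field F = 5; +1 → 6 = G.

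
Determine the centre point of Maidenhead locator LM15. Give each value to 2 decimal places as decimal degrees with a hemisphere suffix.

35.50° N, 43.00° E

Field L=11, M=12: +11·20° lon, +12·10° lat → SW at lon 40°, lat 30°.
Square 1, 5: +1·2° lon, +5·1° lat → SW at lon 42°, lat 35°.
Cell spans 2° lon × 1° lat. Centre is SW corner plus half of each.
latitude 35.50° N, longitude 43.00° E.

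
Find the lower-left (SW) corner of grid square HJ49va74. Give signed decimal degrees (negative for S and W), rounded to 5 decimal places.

Field H=7, J=9: +7·20° lon, +9·10° lat → SW at lon -40°, lat 0°.
Square 4, 9: +4·2° lon, +9·1° lat → SW at lon -32°, lat 9°.
Subsquare v=21, a=0: +21·0.0833333° lon, +0·0.0416667° lat → SW at lon -30.25°, lat 9°.
Extended square 7, 4: +7·0.00833333° lon, +4·0.00416667° lat → SW at lon -30.1917°, lat 9.01667°.
latitude 9.01667, longitude -30.19167.

9.01667, -30.19167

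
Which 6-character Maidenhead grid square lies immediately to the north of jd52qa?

Latitude subsquare a = 0; +1 → 1 = b.
The longitude characters are unchanged.

JD52qb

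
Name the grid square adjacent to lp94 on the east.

Longitude square 9; +1 → 10, wraps to 0, carry into field.
Longitude field L = 11; +1 → 12 = M.
The latitude characters are unchanged.

MP04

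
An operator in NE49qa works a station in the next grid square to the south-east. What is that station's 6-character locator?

NE48rx

Longitude subsquare q = 16; +1 → 17 = r.
Latitude subsquare a = 0; −1 → -1, wraps to 23 = x, carry into square.
Latitude square 9; −1 → 8.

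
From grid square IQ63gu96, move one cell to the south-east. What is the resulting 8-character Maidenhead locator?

IQ63hu05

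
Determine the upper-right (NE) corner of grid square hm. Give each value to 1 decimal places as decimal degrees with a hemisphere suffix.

40.0° N, 20.0° W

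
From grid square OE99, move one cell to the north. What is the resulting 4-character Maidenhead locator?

Latitude square 9; +1 → 10, wraps to 0, carry into field.
Latitude field E = 4; +1 → 5 = F.
The longitude characters are unchanged.

OF90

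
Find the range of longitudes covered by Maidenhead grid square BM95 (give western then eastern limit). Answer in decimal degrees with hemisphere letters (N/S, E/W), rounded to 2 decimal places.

142.00° W, 140.00° W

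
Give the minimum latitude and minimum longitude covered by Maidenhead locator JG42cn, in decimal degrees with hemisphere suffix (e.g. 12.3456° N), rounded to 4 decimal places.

27.4583° S, 8.1667° E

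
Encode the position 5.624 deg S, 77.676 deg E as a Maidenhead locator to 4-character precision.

MI84

Offset from 180°W / 90°S: lon 257.68°, lat 84.38°.
Field: 257.68/20 → 12 → M, 84.38/10 → 8 → I; chars MI.
Square: 17.68/2 → 8, 4.38/1 → 4; chars 84.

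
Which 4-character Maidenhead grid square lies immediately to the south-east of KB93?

LB02

Longitude square 9; +1 → 10, wraps to 0, carry into field.
Longitude field K = 10; +1 → 11 = L.
Latitude square 3; −1 → 2.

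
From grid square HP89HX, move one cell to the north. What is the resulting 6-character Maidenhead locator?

Latitude subsquare x = 23; +1 → 24, wraps to 0 = a, carry into square.
Latitude square 9; +1 → 10, wraps to 0, carry into field.
Latitude field P = 15; +1 → 16 = Q.
The longitude characters are unchanged.

HQ80ha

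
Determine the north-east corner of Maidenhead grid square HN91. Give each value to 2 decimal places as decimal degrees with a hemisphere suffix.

Field H=7, N=13: +7·20° lon, +13·10° lat → SW at lon -40°, lat 40°.
Square 9, 1: +9·2° lon, +1·1° lat → SW at lon -22°, lat 41°.
Cell spans 2° lon × 1° lat. NE corner is SW corner plus one full cell.
latitude 42.00° N, longitude 20.00° W.

42.00° N, 20.00° W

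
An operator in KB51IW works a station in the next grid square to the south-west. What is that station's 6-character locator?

Longitude subsquare i = 8; −1 → 7 = h.
Latitude subsquare w = 22; −1 → 21 = v.

KB51hv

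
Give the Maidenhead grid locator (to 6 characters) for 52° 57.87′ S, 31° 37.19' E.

KD57ta

Add 180° to longitude and 90° to latitude: 211.6198, 37.0355.
Field: lon ⌊211.6198/20⌋ = 10 → K; lat ⌊37.0355/10⌋ = 3 → D.
Square: lon ⌊11.6198/2⌋ = 5; lat ⌊7.0355/1⌋ = 7.
Subsquare: lon ⌊1.6198/0.0833333⌋ = 19 → t; lat ⌊0.0355/0.0416667⌋ = 0 → a.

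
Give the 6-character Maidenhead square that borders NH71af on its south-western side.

NH61xe

Longitude subsquare a = 0; −1 → -1, wraps to 23 = x, carry into square.
Longitude square 7; −1 → 6.
Latitude subsquare f = 5; −1 → 4 = e.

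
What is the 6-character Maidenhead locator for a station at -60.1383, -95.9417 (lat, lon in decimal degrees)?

EC29au

Add 180° to longitude and 90° to latitude: 84.0583, 29.8617.
Field (20°×10°, letters A–R): 84.0583/20 → 4 → E, 29.8617/10 → 2 → C; chars EC.
Square (2°×1°, digits 0–9): 4.0583/2 → 2, 9.8617/1 → 9; chars 29.
Subsquare (5′×2.5′, letters a–x): 0.0583/0.0833333 → 0 → a, 0.8617/0.0416667 → 20 → u; chars au.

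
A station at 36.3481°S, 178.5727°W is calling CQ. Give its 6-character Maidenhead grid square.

Shift to the Maidenhead origin (180°W, 90°S): lon 1.4273, lat 53.6519.
Field: lon ⌊1.4273/20⌋ = 0 → A; lat ⌊53.6519/10⌋ = 5 → F.
Square: lon ⌊1.4273/2⌋ = 0; lat ⌊3.6519/1⌋ = 3.
Subsquare: lon ⌊1.4273/0.0833333⌋ = 17 → r; lat ⌊0.6519/0.0416667⌋ = 15 → p.

AF03rp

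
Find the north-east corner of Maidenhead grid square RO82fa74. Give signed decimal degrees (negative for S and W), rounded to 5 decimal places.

52.02083, 176.48333

Field R=17, O=14: +17·20° lon, +14·10° lat → SW at lon 160°, lat 50°.
Square 8, 2: +8·2° lon, +2·1° lat → SW at lon 176°, lat 52°.
Subsquare f=5, a=0: +5·0.0833333° lon, +0·0.0416667° lat → SW at lon 176.417°, lat 52°.
Extended square 7, 4: +7·0.00833333° lon, +4·0.00416667° lat → SW at lon 176.475°, lat 52.0167°.
Cell spans 0.00833333° lon × 0.00416667° lat. NE corner is SW corner plus one full cell.
latitude 52.02083, longitude 176.48333.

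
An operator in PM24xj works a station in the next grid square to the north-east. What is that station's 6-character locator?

Longitude subsquare x = 23; +1 → 24, wraps to 0 = a, carry into square.
Longitude square 2; +1 → 3.
Latitude subsquare j = 9; +1 → 10 = k.

PM34ak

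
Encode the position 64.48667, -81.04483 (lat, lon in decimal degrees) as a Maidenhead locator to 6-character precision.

EP94ll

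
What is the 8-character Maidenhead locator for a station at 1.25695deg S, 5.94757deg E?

Shift to the Maidenhead origin (180°W, 90°S): lon 185.94757, lat 88.74305.
Field: 185.94757/20 → 9 → J, 88.74305/10 → 8 → I; chars JI.
Square: 5.94757/2 → 2, 8.74305/1 → 8; chars 28.
Subsquare: 1.94757/0.0833333 → 23 → x, 0.74305/0.0416667 → 17 → r; chars xr.
Extended square: 0.03090/0.00833333 → 3, 0.03472/0.00416667 → 8; chars 38.

JI28xr38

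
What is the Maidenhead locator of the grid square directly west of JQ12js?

Longitude subsquare j = 9; −1 → 8 = i.
The latitude characters are unchanged.

JQ12is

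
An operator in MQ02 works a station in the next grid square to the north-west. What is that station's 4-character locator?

LQ93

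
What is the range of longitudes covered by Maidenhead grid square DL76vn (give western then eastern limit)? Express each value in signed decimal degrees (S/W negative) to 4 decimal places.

-104.2500, -104.1667

Field D=3, L=11: +3·20° lon, +11·10° lat → SW at lon -120°, lat 20°.
Square 7, 6: +7·2° lon, +6·1° lat → SW at lon -106°, lat 26°.
Subsquare v=21, n=13: +21·0.0833333° lon, +13·0.0416667° lat → SW at lon -104.25°, lat 26.5417°.
Cell spans 0.0833333° lon × 0.0416667° lat.
west -104.2500, east -104.1667.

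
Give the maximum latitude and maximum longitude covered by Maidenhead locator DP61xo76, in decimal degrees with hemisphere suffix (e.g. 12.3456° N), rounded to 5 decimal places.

Field D=3, P=15: +3·20° lon, +15·10° lat → SW at lon -120°, lat 60°.
Square 6, 1: +6·2° lon, +1·1° lat → SW at lon -108°, lat 61°.
Subsquare x=23, o=14: +23·0.0833333° lon, +14·0.0416667° lat → SW at lon -106.083°, lat 61.5833°.
Extended square 7, 6: +7·0.00833333° lon, +6·0.00416667° lat → SW at lon -106.025°, lat 61.6083°.
Cell spans 0.00833333° lon × 0.00416667° lat. NE corner is SW corner plus one full cell.
latitude 61.61250° N, longitude 106.01667° W.

61.61250° N, 106.01667° W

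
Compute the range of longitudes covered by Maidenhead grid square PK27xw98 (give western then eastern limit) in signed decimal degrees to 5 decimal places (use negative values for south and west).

125.99167, 126.00000

Field P=15, K=10: +15·20° lon, +10·10° lat → SW at lon 120°, lat 10°.
Square 2, 7: +2·2° lon, +7·1° lat → SW at lon 124°, lat 17°.
Subsquare x=23, w=22: +23·0.0833333° lon, +22·0.0416667° lat → SW at lon 125.917°, lat 17.9167°.
Extended square 9, 8: +9·0.00833333° lon, +8·0.00416667° lat → SW at lon 125.992°, lat 17.95°.
Cell spans 0.00833333° lon × 0.00416667° lat.
west 125.99167, east 126.00000.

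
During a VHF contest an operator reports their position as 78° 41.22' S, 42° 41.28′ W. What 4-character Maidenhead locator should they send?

GB81

Offset from 180°W / 90°S: lon 137.31°, lat 11.31°.
Field (20°×10°, letters A–R): 137.31/20 → 6 → G, 11.31/10 → 1 → B; chars GB.
Square (2°×1°, digits 0–9): 17.31/2 → 8, 1.31/1 → 1; chars 81.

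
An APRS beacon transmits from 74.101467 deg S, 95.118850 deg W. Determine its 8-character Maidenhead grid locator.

EB25kv55

Add 180° to longitude and 90° to latitude: 84.88115, 15.89853.
Field (20°×10°, letters A–R): lon ⌊84.88115/20⌋ = 4 → E; lat ⌊15.89853/10⌋ = 1 → B.
Square (2°×1°, digits 0–9): lon ⌊4.88115/2⌋ = 2; lat ⌊5.89853/1⌋ = 5.
Subsquare (5′×2.5′, letters a–x): lon ⌊0.88115/0.0833333⌋ = 10 → k; lat ⌊0.89853/0.0416667⌋ = 21 → v.
Extended square (30″×15″, digits 0–9): lon ⌊0.04782/0.00833333⌋ = 5; lat ⌊0.02353/0.00416667⌋ = 5.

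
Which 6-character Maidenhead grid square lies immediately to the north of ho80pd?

Latitude subsquare d = 3; +1 → 4 = e.
The longitude characters are unchanged.

HO80pe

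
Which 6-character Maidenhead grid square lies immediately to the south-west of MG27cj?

Longitude subsquare c = 2; −1 → 1 = b.
Latitude subsquare j = 9; −1 → 8 = i.

MG27bi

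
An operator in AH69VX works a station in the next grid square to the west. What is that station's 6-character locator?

AH69ux

Longitude subsquare v = 21; −1 → 20 = u.
The latitude characters are unchanged.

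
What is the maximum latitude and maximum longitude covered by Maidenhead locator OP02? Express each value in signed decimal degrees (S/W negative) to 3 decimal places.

63.000, 102.000

Field O=14, P=15: +14·20° lon, +15·10° lat → SW at lon 100°, lat 60°.
Square 0, 2: +0·2° lon, +2·1° lat → SW at lon 100°, lat 62°.
Cell spans 2° lon × 1° lat. NE corner is SW corner plus one full cell.
latitude 63.000, longitude 102.000.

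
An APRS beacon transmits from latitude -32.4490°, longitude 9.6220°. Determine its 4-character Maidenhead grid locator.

Add 180° to longitude and 90° to latitude: 189.62, 57.55.
Field: 189.62/20 → 9 → J, 57.55/10 → 5 → F; chars JF.
Square: 9.62/2 → 4, 7.55/1 → 7; chars 47.

JF47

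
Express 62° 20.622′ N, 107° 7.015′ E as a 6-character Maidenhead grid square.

OP32ni

Offset from 180°W / 90°S: lon 287.1169°, lat 152.3437°.
Field: lon ⌊287.1169/20⌋ = 14 → O; lat ⌊152.3437/10⌋ = 15 → P.
Square: lon ⌊7.1169/2⌋ = 3; lat ⌊2.3437/1⌋ = 2.
Subsquare: lon ⌊1.1169/0.0833333⌋ = 13 → n; lat ⌊0.3437/0.0416667⌋ = 8 → i.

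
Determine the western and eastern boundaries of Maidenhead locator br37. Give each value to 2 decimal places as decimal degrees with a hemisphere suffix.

Field B=1, R=17: +1·20° lon, +17·10° lat → SW at lon -160°, lat 80°.
Square 3, 7: +3·2° lon, +7·1° lat → SW at lon -154°, lat 87°.
Cell spans 2° lon × 1° lat.
west 154.00° W, east 152.00° W.

154.00° W, 152.00° W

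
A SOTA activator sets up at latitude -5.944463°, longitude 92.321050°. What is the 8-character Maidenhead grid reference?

Add 180° to longitude and 90° to latitude: 272.32105, 84.05554.
Field: lon ⌊272.32105/20⌋ = 13 → N; lat ⌊84.05554/10⌋ = 8 → I.
Square: lon ⌊12.32105/2⌋ = 6; lat ⌊4.05554/1⌋ = 4.
Subsquare: lon ⌊0.32105/0.0833333⌋ = 3 → d; lat ⌊0.05554/0.0416667⌋ = 1 → b.
Extended square: lon ⌊0.07105/0.00833333⌋ = 8; lat ⌊0.01387/0.00416667⌋ = 3.

NI64db83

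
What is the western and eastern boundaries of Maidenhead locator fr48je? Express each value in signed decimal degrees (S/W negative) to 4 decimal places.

-71.2500, -71.1667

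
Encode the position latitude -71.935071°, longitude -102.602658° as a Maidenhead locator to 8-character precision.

DB88qb75

Offset from 180°W / 90°S: lon 77.39734°, lat 18.06493°.
Field: 77.39734/20 → 3 → D, 18.06493/10 → 1 → B; chars DB.
Square: 17.39734/2 → 8, 8.06493/1 → 8; chars 88.
Subsquare: 1.39734/0.0833333 → 16 → q, 0.06493/0.0416667 → 1 → b; chars qb.
Extended square: 0.06401/0.00833333 → 7, 0.02326/0.00416667 → 5; chars 75.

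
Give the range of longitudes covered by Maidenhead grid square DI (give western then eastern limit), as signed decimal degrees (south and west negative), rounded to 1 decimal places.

Field D=3, I=8: +3·20° lon, +8·10° lat → SW at lon -120°, lat -10°.
Cell spans 20° lon × 10° lat.
west -120.0, east -100.0.

-120.0, -100.0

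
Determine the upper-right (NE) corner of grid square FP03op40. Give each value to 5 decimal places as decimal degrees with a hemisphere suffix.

63.62917° N, 78.79167° W

Field F=5, P=15: +5·20° lon, +15·10° lat → SW at lon -80°, lat 60°.
Square 0, 3: +0·2° lon, +3·1° lat → SW at lon -80°, lat 63°.
Subsquare o=14, p=15: +14·0.0833333° lon, +15·0.0416667° lat → SW at lon -78.8333°, lat 63.625°.
Extended square 4, 0: +4·0.00833333° lon, +0·0.00416667° lat → SW at lon -78.8°, lat 63.625°.
Cell spans 0.00833333° lon × 0.00416667° lat. NE corner is SW corner plus one full cell.
latitude 63.62917° N, longitude 78.79167° W.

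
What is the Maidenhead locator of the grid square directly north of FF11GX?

Latitude subsquare x = 23; +1 → 24, wraps to 0 = a, carry into square.
Latitude square 1; +1 → 2.
The longitude characters are unchanged.

FF12ga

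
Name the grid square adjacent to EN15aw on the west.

Longitude subsquare a = 0; −1 → -1, wraps to 23 = x, carry into square.
Longitude square 1; −1 → 0.
The latitude characters are unchanged.

EN05xw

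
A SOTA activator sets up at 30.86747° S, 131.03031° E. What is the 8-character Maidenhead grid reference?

Add 180° to longitude and 90° to latitude: 311.03031, 59.13253.
Field (20°×10°, letters A–R): 311.03031/20 → 15 → P, 59.13253/10 → 5 → F; chars PF.
Square (2°×1°, digits 0–9): 11.03031/2 → 5, 9.13253/1 → 9; chars 59.
Subsquare (5′×2.5′, letters a–x): 1.03031/0.0833333 → 12 → m, 0.13253/0.0416667 → 3 → d; chars md.
Extended square (30″×15″, digits 0–9): 0.03031/0.00833333 → 3, 0.00753/0.00416667 → 1; chars 31.

PF59md31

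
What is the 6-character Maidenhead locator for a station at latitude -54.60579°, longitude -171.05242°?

Offset from 180°W / 90°S: lon 8.9476°, lat 35.3942°.
Field: 8.9476/20 → 0 → A, 35.3942/10 → 3 → D; chars AD.
Square: 8.9476/2 → 4, 5.3942/1 → 5; chars 45.
Subsquare: 0.9476/0.0833333 → 11 → l, 0.3942/0.0416667 → 9 → j; chars lj.

AD45lj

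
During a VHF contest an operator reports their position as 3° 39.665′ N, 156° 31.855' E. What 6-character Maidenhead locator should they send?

Offset from 180°W / 90°S: lon 336.5309°, lat 93.6611°.
Field: 336.5309/20 → 16 → Q, 93.6611/10 → 9 → J; chars QJ.
Square: 16.5309/2 → 8, 3.6611/1 → 3; chars 83.
Subsquare: 0.5309/0.0833333 → 6 → g, 0.6611/0.0416667 → 15 → p; chars gp.

QJ83gp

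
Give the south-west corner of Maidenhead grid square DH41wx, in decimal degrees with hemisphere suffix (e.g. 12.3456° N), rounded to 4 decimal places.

18.0417° S, 110.1667° W

Field D=3, H=7: +3·20° lon, +7·10° lat → SW at lon -120°, lat -20°.
Square 4, 1: +4·2° lon, +1·1° lat → SW at lon -112°, lat -19°.
Subsquare w=22, x=23: +22·0.0833333° lon, +23·0.0416667° lat → SW at lon -110.167°, lat -18.0417°.
latitude 18.0417° S, longitude 110.1667° W.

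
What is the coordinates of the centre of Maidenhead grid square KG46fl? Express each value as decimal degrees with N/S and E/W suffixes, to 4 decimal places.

Field K=10, G=6: +10·20° lon, +6·10° lat → SW at lon 20°, lat -30°.
Square 4, 6: +4·2° lon, +6·1° lat → SW at lon 28°, lat -24°.
Subsquare f=5, l=11: +5·0.0833333° lon, +11·0.0416667° lat → SW at lon 28.4167°, lat -23.5417°.
Cell spans 0.0833333° lon × 0.0416667° lat. Centre is SW corner plus half of each.
latitude 23.5208° S, longitude 28.4583° E.

23.5208° S, 28.4583° E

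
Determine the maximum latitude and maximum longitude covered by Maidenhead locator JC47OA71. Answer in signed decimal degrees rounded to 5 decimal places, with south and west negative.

Field J=9, C=2: +9·20° lon, +2·10° lat → SW at lon 0°, lat -70°.
Square 4, 7: +4·2° lon, +7·1° lat → SW at lon 8°, lat -63°.
Subsquare o=14, a=0: +14·0.0833333° lon, +0·0.0416667° lat → SW at lon 9.16667°, lat -63°.
Extended square 7, 1: +7·0.00833333° lon, +1·0.00416667° lat → SW at lon 9.225°, lat -62.9958°.
Cell spans 0.00833333° lon × 0.00416667° lat. NE corner is SW corner plus one full cell.
latitude -62.99167, longitude 9.23333.

-62.99167, 9.23333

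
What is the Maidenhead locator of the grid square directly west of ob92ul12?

OB92ul02

Longitude extended square 1; −1 → 0.
The latitude characters are unchanged.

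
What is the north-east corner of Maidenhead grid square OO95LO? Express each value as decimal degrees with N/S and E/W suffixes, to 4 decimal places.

55.6250° N, 119.0000° E

Field O=14, O=14: +14·20° lon, +14·10° lat → SW at lon 100°, lat 50°.
Square 9, 5: +9·2° lon, +5·1° lat → SW at lon 118°, lat 55°.
Subsquare l=11, o=14: +11·0.0833333° lon, +14·0.0416667° lat → SW at lon 118.917°, lat 55.5833°.
Cell spans 0.0833333° lon × 0.0416667° lat. NE corner is SW corner plus one full cell.
latitude 55.6250° N, longitude 119.0000° E.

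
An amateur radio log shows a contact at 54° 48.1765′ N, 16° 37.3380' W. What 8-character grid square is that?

IO14qt52

Add 180° to longitude and 90° to latitude: 163.37770, 144.80294.
Field (20°×10°, letters A–R): lon ⌊163.37770/20⌋ = 8 → I; lat ⌊144.80294/10⌋ = 14 → O.
Square (2°×1°, digits 0–9): lon ⌊3.37770/2⌋ = 1; lat ⌊4.80294/1⌋ = 4.
Subsquare (5′×2.5′, letters a–x): lon ⌊1.37770/0.0833333⌋ = 16 → q; lat ⌊0.80294/0.0416667⌋ = 19 → t.
Extended square (30″×15″, digits 0–9): lon ⌊0.04437/0.00833333⌋ = 5; lat ⌊0.01128/0.00416667⌋ = 2.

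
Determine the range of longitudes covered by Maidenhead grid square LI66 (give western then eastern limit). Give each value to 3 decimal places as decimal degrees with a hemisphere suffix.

Field L=11, I=8: +11·20° lon, +8·10° lat → SW at lon 40°, lat -10°.
Square 6, 6: +6·2° lon, +6·1° lat → SW at lon 52°, lat -4°.
Cell spans 2° lon × 1° lat.
west 52.000° E, east 54.000° E.

52.000° E, 54.000° E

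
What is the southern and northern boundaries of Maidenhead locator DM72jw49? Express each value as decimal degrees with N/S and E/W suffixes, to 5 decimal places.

Field D=3, M=12: +3·20° lon, +12·10° lat → SW at lon -120°, lat 30°.
Square 7, 2: +7·2° lon, +2·1° lat → SW at lon -106°, lat 32°.
Subsquare j=9, w=22: +9·0.0833333° lon, +22·0.0416667° lat → SW at lon -105.25°, lat 32.9167°.
Extended square 4, 9: +4·0.00833333° lon, +9·0.00416667° lat → SW at lon -105.217°, lat 32.9542°.
Cell spans 0.00833333° lon × 0.00416667° lat.
south 32.95417° N, north 32.95833° N.

32.95417° N, 32.95833° N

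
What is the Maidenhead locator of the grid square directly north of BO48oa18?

Latitude extended square 8; +1 → 9.
The longitude characters are unchanged.

BO48oa19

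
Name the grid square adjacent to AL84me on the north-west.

AL84lf

Longitude subsquare m = 12; −1 → 11 = l.
Latitude subsquare e = 4; +1 → 5 = f.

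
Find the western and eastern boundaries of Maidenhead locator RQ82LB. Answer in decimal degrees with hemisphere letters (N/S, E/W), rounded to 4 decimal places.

176.9167° E, 177.0000° E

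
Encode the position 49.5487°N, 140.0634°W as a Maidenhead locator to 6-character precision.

BN99xn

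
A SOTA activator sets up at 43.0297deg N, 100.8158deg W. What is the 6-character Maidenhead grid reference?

DN93oa

Shift to the Maidenhead origin (180°W, 90°S): lon 79.1842, lat 133.0297.
Field: lon ⌊79.1842/20⌋ = 3 → D; lat ⌊133.0297/10⌋ = 13 → N.
Square: lon ⌊19.1842/2⌋ = 9; lat ⌊3.0297/1⌋ = 3.
Subsquare: lon ⌊1.1842/0.0833333⌋ = 14 → o; lat ⌊0.0297/0.0416667⌋ = 0 → a.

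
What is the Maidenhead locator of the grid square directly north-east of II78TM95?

II78um06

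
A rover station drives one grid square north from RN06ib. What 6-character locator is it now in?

Latitude subsquare b = 1; +1 → 2 = c.
The longitude characters are unchanged.

RN06ic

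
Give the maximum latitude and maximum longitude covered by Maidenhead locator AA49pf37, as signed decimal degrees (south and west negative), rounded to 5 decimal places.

-80.75833, -170.71667

Field A=0, A=0: +0·20° lon, +0·10° lat → SW at lon -180°, lat -90°.
Square 4, 9: +4·2° lon, +9·1° lat → SW at lon -172°, lat -81°.
Subsquare p=15, f=5: +15·0.0833333° lon, +5·0.0416667° lat → SW at lon -170.75°, lat -80.7917°.
Extended square 3, 7: +3·0.00833333° lon, +7·0.00416667° lat → SW at lon -170.725°, lat -80.7625°.
Cell spans 0.00833333° lon × 0.00416667° lat. NE corner is SW corner plus one full cell.
latitude -80.75833, longitude -170.71667.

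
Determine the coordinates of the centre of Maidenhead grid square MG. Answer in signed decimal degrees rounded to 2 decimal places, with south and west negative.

Field M=12, G=6: +12·20° lon, +6·10° lat → SW at lon 60°, lat -30°.
Cell spans 20° lon × 10° lat. Centre is SW corner plus half of each.
latitude -25.00, longitude 70.00.

-25.00, 70.00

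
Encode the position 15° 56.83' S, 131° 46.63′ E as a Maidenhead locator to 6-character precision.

Add 180° to longitude and 90° to latitude: 311.7772, 74.0528.
Field (20°×10°, letters A–R): 311.7772/20 → 15 → P, 74.0528/10 → 7 → H; chars PH.
Square (2°×1°, digits 0–9): 11.7772/2 → 5, 4.0528/1 → 4; chars 54.
Subsquare (5′×2.5′, letters a–x): 1.7772/0.0833333 → 21 → v, 0.0528/0.0416667 → 1 → b; chars vb.

PH54vb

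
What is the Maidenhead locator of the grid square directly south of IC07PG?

IC07pf

Latitude subsquare g = 6; −1 → 5 = f.
The longitude characters are unchanged.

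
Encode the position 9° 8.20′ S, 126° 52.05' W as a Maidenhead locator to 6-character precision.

Shift to the Maidenhead origin (180°W, 90°S): lon 53.1325, lat 80.8633.
Field (20°×10°, letters A–R): 53.1325/20 → 2 → C, 80.8633/10 → 8 → I; chars CI.
Square (2°×1°, digits 0–9): 13.1325/2 → 6, 0.8633/1 → 0; chars 60.
Subsquare (5′×2.5′, letters a–x): 1.1325/0.0833333 → 13 → n, 0.8633/0.0416667 → 20 → u; chars nu.

CI60nu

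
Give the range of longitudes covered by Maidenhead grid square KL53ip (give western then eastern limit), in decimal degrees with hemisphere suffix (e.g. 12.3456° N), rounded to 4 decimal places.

30.6667° E, 30.7500° E

Field K=10, L=11: +10·20° lon, +11·10° lat → SW at lon 20°, lat 20°.
Square 5, 3: +5·2° lon, +3·1° lat → SW at lon 30°, lat 23°.
Subsquare i=8, p=15: +8·0.0833333° lon, +15·0.0416667° lat → SW at lon 30.6667°, lat 23.625°.
Cell spans 0.0833333° lon × 0.0416667° lat.
west 30.6667° E, east 30.7500° E.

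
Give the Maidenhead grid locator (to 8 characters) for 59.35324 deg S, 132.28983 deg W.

Offset from 180°W / 90°S: lon 47.71017°, lat 30.64676°.
Field (20°×10°, letters A–R): 47.71017/20 → 2 → C, 30.64676/10 → 3 → D; chars CD.
Square (2°×1°, digits 0–9): 7.71017/2 → 3, 0.64676/1 → 0; chars 30.
Subsquare (5′×2.5′, letters a–x): 1.71017/0.0833333 → 20 → u, 0.64676/0.0416667 → 15 → p; chars up.
Extended square (30″×15″, digits 0–9): 0.04350/0.00833333 → 5, 0.02176/0.00416667 → 5; chars 55.

CD30up55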